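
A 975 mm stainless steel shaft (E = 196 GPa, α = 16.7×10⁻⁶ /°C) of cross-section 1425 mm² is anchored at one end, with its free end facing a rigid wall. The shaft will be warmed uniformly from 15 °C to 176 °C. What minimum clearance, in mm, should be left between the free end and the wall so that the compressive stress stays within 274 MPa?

g ≈ 1.26 mm

Free expansion if unrestrained: δ_free = αΔT L = 16.7×10⁻⁶ × 161 × 975 = 2.621 mm.
At the allowable stress the elastic shortening the wall may impose is σL/E = 274 × 975 / (196×10³) = 1.363 mm.
So the gap has to take up the difference, g_min = δ_free − σL/E = 2.621 − 1.363 = 1.258 mm.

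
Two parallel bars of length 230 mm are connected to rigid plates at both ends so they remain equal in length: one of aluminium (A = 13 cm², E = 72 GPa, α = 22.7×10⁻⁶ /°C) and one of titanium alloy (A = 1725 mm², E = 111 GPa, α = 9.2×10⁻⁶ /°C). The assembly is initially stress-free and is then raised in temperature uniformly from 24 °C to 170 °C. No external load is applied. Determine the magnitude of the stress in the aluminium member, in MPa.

σ ≈ 95.3 MPa (compressive)

Both members must finish at the same length. With the larger α, the aluminium tends to over-expand; the plates restrain it, putting the aluminium in compression and the titanium alloy in tension. With no external load the two internal forces are equal and opposite, magnitude P.
Equating the net (thermal + elastic) strains gives |α₁ − α₂|·ΔT = P·[1/(A₁E₁) + 1/(A₂E₂)].
|α₁ − α₂|·ΔT = 13.5×10⁻⁶ × 146 = 0.001971.
1/(A₁E₁) + 1/(A₂E₂) = 1/(1300×72×10³) + 1/(1725×111×10³) = 1.591×10⁻⁸ N⁻¹.
P = 0.001971 / 1.591×10⁻⁸ = 123900 N = 123.9 kN.
σ_{aluminium} = P/A₁ = 123900/1300 = 95.32 MPa, compressive.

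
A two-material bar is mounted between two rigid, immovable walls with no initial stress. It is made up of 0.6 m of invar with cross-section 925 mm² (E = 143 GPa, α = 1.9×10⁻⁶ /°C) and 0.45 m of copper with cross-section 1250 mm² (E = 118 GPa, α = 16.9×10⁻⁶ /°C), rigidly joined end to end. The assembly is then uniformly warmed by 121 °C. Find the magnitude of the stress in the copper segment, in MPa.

With the walls removed the bar would change length by δ_free = Σ αᵢΔT Lᵢ = 1.9×10⁻⁶×121×600 + 16.9×10⁻⁶×121×450 = 1.058 mm.
Since the ends are fixed, an axial force P builds up, equal in every segment, with P · Σ Lᵢ/(AᵢEᵢ) = δ_free.
The series flexibility is Σ Lᵢ/(AᵢEᵢ) = 600/(925×143×10³) + 450/(1250×118×10³) = 7.587×10⁻⁶ mm/N.
P = 1.058 / 7.587×10⁻⁶ = 139500 N = 139.5 kN, compressive.
σ_{copper} = P / A = 139500 / 1250 = 111.6 MPa.

σ ≈ 112 MPa (compressive)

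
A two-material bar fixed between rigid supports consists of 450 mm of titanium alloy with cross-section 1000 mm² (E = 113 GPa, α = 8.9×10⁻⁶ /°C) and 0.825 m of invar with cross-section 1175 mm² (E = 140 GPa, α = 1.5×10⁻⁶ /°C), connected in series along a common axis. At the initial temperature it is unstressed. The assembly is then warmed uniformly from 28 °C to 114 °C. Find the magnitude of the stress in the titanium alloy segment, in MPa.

Free thermal expansion of the whole bar: Σ αᵢΔT Lᵢ = 8.9×10⁻⁶×86×450 + 1.5×10⁻⁶×86×825 = 0.4509 mm.
The walls prevent any net length change, so an axial force P (same in every segment) develops. Compatibility: P · Σ Lᵢ/(AᵢEᵢ) = δ_free.
Σ Lᵢ/(AᵢEᵢ) = 450/(1000×113×10³) + 825/(1175×140×10³) = 8.997×10⁻⁶ mm/N.
So P = 0.4509 / 8.997×10⁻⁶ = 50.11 kN, compressive.
σ_{titanium alloy} = P / A = 50110 / 1000 = 50.11 MPa.

σ ≈ 50.1 MPa (compressive)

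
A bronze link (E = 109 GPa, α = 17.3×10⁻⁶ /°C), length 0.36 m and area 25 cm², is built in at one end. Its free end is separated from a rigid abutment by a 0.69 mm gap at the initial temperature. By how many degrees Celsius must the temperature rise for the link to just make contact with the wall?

The gap closes when αΔT L = 0.69 mm, since the link is still unstressed at that instant.
So ΔT = g/(αL) = 0.69/(17.3×10⁻⁶ × 360) = 110.8 °C.

ΔT ≈ 111 °C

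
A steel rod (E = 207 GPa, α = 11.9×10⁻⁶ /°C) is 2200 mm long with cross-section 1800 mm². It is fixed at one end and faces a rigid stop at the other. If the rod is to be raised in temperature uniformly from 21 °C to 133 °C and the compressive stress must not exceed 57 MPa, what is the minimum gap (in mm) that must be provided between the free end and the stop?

g ≈ 2.33 mm

Free expansion if unrestrained: δ_free = αΔT L = 11.9×10⁻⁶ × 112 × 2200 = 2.932 mm.
A stress of 57 MPa corresponds to the wall pushing the rod back by σL/E = 57×2200/(207×10³) = 0.6058 mm.
The gap must absorb the remainder: g_min = 2.932 − 0.6058 = 2.326 mm.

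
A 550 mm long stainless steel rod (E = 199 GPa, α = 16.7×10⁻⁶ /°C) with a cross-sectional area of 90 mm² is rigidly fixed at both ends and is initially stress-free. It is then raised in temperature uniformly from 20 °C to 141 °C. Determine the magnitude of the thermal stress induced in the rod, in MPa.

Because both ends are immovable the net strain is zero, and the suppressed thermal strain is αΔT = 16.7×10⁻⁶ × 121 = 2020.7×10⁻⁶.
Hence σ = E·αΔT = 199×10³ × 2020.7×10⁻⁶ = 402.1 MPa, compressive.

σ ≈ 402 MPa (compressive)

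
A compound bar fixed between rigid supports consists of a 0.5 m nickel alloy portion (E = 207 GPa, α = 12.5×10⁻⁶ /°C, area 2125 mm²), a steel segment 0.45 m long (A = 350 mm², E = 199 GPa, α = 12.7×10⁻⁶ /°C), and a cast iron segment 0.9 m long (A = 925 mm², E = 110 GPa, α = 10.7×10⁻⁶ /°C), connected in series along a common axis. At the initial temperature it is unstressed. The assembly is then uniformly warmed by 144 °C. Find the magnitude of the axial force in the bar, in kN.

P ≈ 189 kN (compressive)

If the supports were absent, the total length change would be Σ αᵢΔT Lᵢ = 12.5×10⁻⁶×144×500 + 12.7×10⁻⁶×144×450 + 10.7×10⁻⁶×144×900 = 3.11 mm.
The walls prevent any net length change, so an axial force P (same in every segment) develops. Compatibility: P · Σ Lᵢ/(AᵢEᵢ) = δ_free.
The series flexibility is Σ Lᵢ/(AᵢEᵢ) = 500/(2125×207×10³) + 450/(350×199×10³) + 900/(925×110×10³) = 1.644×10⁻⁵ mm/N.
So P = 3.11 / 1.644×10⁻⁵ = 189.1 kN, compressive.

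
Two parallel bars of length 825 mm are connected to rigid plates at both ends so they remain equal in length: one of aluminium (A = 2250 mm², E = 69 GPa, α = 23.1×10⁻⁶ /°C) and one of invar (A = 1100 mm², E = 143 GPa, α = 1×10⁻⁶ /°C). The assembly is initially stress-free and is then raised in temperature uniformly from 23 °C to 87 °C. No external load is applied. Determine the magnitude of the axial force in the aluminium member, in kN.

Equilibrium of a rigid end plate with no external load gives equal and opposite internal forces ±P in the two members. Since α_{aluminium} > α_{invar}, heating drives the aluminium into compression and the invar into tension.
Setting the final lengths equal and cancelling L: (α₁ − α₂)ΔT = P/(A₁E₁) + P/(A₂E₂).
|α₁ − α₂|·ΔT = 22.1×10⁻⁶ × 64 = 0.001414.
1/(A₁E₁) + 1/(A₂E₂) = 1/(2250×69×10³) + 1/(1100×143×10³) = 1.28×10⁻⁸ N⁻¹.
P = 0.001414 / 1.28×10⁻⁸ = 110500 N = 110.5 kN.

P ≈ 111 kN (compressive in the aluminium)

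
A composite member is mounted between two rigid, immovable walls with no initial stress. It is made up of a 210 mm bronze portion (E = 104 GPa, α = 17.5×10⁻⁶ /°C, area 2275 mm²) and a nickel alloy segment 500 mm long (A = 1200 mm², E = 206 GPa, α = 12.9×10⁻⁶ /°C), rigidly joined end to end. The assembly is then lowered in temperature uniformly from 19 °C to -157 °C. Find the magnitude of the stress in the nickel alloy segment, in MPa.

σ ≈ 510 MPa (tensile)

If the supports were absent, the total length change would be Σ αᵢΔT Lᵢ = 17.5×10⁻⁶×176×210 + 12.9×10⁻⁶×176×500 = 1.782 mm.
The rigid supports impose zero overall length change; the single axial force P common to all segments must satisfy P Σ Lᵢ/(AᵢEᵢ) = δ_free.
The series flexibility is Σ Lᵢ/(AᵢEᵢ) = 210/(2275×104×10³) + 500/(1200×206×10³) = 2.91×10⁻⁶ mm/N.
So P = 1.782 / 2.91×10⁻⁶ = 612.3 kN, tensile.
σ_{nickel alloy} = P / A = 612300 / 1200 = 510.3 MPa.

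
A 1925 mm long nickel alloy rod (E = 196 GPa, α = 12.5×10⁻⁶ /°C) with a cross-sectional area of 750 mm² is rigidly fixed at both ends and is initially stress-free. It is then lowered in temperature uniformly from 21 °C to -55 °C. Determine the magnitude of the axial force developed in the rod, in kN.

P ≈ 140 kN (tensile)

Full restraint means ε = 0, so the stress is σ = EαΔT = 196×10³ × 12.5×10⁻⁶ × 76 = 186.2 MPa.
Then P = σA = 186.2 × 750 mm² = 139.7 kN, tensile.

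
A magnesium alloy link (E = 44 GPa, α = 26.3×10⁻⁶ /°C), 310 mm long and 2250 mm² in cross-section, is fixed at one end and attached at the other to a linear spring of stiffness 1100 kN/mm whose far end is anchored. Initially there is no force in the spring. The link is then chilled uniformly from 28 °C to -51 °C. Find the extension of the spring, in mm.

δ ≈ 0.145 mm

If the spring were absent the link would shorten by αΔT L = 26.3×10⁻⁶ × 79 × 310 = 0.6441 mm.
With a force P in the spring, the elastic change of the link is PL/(AE) and that of the spring is P/k; compatibility requires their sum to equal δ_free.
P [ L/(AE) + 1/k ] = δ_free → P [ 310/(2250×44×10³) + 1/(1100×10³) ] = 0.6441.
P = 0.6441 / 4.04×10⁻⁶ = 159400 N.
Spring extension = P/k = 159400/(1100×10³) = 0.1449 mm.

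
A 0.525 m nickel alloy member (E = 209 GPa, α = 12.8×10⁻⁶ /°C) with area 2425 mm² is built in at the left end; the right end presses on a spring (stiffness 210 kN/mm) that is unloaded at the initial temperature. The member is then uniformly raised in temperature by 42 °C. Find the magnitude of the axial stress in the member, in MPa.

σ ≈ 20.1 MPa (compressive)

The unrestrained thermal change is αΔT L = 12.8×10⁻⁶ × 42 × 525 = 0.2822 mm.
With a force P in the spring, the elastic change of the member is PL/(AE) and that of the spring is P/k; compatibility requires their sum to equal δ_free.
P [ L/(AE) + 1/k ] = δ_free → P [ 525/(2425×209×10³) + 1/(210×10³) ] = 0.2822.
P = 0.2822 / 5.798×10⁻⁶ = 48680 N.
σ = P/A = 48680/2425 = 20.07 MPa.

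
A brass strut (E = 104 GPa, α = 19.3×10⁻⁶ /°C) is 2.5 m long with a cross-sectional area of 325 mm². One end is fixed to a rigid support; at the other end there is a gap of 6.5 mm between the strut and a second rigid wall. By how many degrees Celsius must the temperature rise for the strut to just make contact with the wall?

ΔT ≈ 135 °C

The gap closes when αΔT L = 6.5 mm, since the strut is still unstressed at that instant.
ΔT = 6.5 / (19.3×10⁻⁶ × 2500) = 134.7 °C.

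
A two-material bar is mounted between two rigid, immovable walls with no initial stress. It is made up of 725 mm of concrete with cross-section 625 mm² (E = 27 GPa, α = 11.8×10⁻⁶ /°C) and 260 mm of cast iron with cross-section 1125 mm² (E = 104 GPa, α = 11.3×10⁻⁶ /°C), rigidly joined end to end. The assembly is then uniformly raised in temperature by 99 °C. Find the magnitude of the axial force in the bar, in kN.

Free thermal expansion of the whole bar: Σ αᵢΔT Lᵢ = 11.8×10⁻⁶×99×725 + 11.3×10⁻⁶×99×260 = 1.138 mm.
The walls prevent any net length change, so an axial force P (same in every segment) develops. Compatibility: P · Σ Lᵢ/(AᵢEᵢ) = δ_free.
Σ Lᵢ/(AᵢEᵢ) = 725/(625×27×10³) + 260/(1125×104×10³) = 4.519×10⁻⁵ mm/N.
Hence P = δ_free / Σ(L/AE) = 1.138/4.519×10⁻⁵ = 25.18 kN (compressive).

P ≈ 25.2 kN (compressive)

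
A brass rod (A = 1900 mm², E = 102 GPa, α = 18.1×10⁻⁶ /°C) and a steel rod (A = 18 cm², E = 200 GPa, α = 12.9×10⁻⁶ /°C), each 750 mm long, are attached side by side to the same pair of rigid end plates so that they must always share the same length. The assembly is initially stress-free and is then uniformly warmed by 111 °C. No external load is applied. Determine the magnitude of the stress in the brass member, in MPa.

Equilibrium of a rigid end plate with no external load gives equal and opposite internal forces ±P in the two members. Since α_{brass} > α_{steel}, heating drives the brass into compression and the steel into tension.
Equating the net (thermal + elastic) strains gives |α₁ − α₂|·ΔT = P·[1/(A₁E₁) + 1/(A₂E₂)].
|α₁ − α₂|·ΔT = 5.2×10⁻⁶ × 111 = 0.0005772.
1/(A₁E₁) + 1/(A₂E₂) = 1/(1900×102×10³) + 1/(1800×200×10³) = 7.938×10⁻⁹ N⁻¹.
So P = 0.0005772 / 7.938×10⁻⁹ = 72.72 kN.
σ_{brass} = P/A₁ = 72720/1900 = 38.27 MPa, compressive.

σ ≈ 38.3 MPa (compressive)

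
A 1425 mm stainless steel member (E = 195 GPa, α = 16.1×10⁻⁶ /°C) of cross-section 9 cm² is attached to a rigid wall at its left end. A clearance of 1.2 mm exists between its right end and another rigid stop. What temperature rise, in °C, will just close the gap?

ΔT ≈ 52.3 °C

The gap closes when αΔT L = 1.2 mm, since the member is still unstressed at that instant.
So ΔT = g/(αL) = 1.2/(16.1×10⁻⁶ × 1425) = 52.3 °C.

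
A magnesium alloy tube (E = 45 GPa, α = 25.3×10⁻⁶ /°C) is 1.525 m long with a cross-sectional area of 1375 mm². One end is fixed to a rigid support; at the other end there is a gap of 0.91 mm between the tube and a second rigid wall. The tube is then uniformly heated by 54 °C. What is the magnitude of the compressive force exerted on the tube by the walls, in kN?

Unrestrained expansion: δ_free = αΔT L = 25.3×10⁻⁶ × 54 × 1525 = 2.083 mm.
After closing the 0.91 mm clearance, 2.083 − 0.91 = 1.173 mm of expansion remains to be suppressed by the wall.
So σ = E(δ_free − g)/L = 45×10³ × 1.173/1525 = 34.63 MPa.
Force on the wall = σA = 34.63 × 1375 mm² = 47.61 kN.

P ≈ 47.6 kN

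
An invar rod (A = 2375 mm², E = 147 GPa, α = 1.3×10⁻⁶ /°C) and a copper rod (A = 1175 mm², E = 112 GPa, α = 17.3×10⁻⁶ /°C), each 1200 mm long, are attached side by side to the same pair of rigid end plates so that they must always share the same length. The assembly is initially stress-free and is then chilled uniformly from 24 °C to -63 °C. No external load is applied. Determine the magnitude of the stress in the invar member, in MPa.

σ ≈ 56 MPa (compressive)

The copper has the larger α, so on cooling it would change length more than the invar if both were free. The rigid plates force a common final length, so the copper is put into tension and the invar into compression, with equal and opposite forces P (no external load).
Equating the net (thermal + elastic) strains gives |α₁ − α₂|·ΔT = P·[1/(A₁E₁) + 1/(A₂E₂)].
|α₁ − α₂|·ΔT = 16×10⁻⁶ × 87 = 0.001392.
1/(A₁E₁) + 1/(A₂E₂) = 1/(2375×147×10³) + 1/(1175×112×10³) = 1.046×10⁻⁸ N⁻¹.
P = 0.001392 / 1.046×10⁻⁸ = 133000 N = 133 kN.
σ_{invar} = P/A₁ = 133000/2375 = 56.02 MPa, compressive.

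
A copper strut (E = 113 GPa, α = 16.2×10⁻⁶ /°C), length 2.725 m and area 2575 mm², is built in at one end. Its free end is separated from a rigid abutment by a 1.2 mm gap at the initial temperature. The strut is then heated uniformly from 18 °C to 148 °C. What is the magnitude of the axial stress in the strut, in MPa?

Free thermal elongation = αΔT L = 16.2×10⁻⁶ × 130 × 2725 = 5.739 mm.
The gap closes (δ_free > 1.2 mm) and the wall then resists a further 5.739 − 1.2 = 4.539 mm of expansion.
That suppressed elongation corresponds to σ = E·Δ/L = 113×10³ × 4.539/2725 = 188.2 MPa.

σ ≈ 188 MPa (compressive)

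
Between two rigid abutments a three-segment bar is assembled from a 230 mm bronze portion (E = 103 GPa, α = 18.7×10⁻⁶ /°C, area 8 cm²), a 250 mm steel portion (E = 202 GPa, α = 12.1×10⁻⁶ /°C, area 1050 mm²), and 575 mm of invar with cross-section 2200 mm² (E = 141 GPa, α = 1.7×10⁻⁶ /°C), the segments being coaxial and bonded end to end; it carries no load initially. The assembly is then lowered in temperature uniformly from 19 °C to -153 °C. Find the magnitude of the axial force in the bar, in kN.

P ≈ 245 kN (tensile)

Free thermal contraction of the whole bar: Σ αᵢΔT Lᵢ = 18.7×10⁻⁶×172×230 + 12.1×10⁻⁶×172×250 + 1.7×10⁻⁶×172×575 = 1.428 mm.
The rigid supports impose zero overall length change; the single axial force P common to all segments must satisfy P Σ Lᵢ/(AᵢEᵢ) = δ_free.
The series flexibility is Σ Lᵢ/(AᵢEᵢ) = 230/(800×103×10³) + 250/(1050×202×10³) + 575/(2200×141×10³) = 5.824×10⁻⁶ mm/N.
So P = 1.428 / 5.824×10⁻⁶ = 245.2 kN, tensile.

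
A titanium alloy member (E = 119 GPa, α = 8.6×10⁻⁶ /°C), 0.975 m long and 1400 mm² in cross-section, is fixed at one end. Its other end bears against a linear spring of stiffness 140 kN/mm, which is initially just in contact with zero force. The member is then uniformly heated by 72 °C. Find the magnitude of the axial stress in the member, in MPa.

The unrestrained thermal change is αΔT L = 8.6×10⁻⁶ × 72 × 975 = 0.6037 mm.
Let P be the compressive force at the spring. The member shortens elastically by PL/(AE) and the spring compresses by P/k; together these equal δ_free.
So P = δ_free / [L/(AE) + 1/k] = 0.6037 / [ 975/(1400×119×10³) + 1/(140×10³) ].
P = 0.6037 / 1.3×10⁻⁵ = 46460 N.
σ = P/A = 46460/1400 = 33.18 MPa.

σ ≈ 33.2 MPa (compressive)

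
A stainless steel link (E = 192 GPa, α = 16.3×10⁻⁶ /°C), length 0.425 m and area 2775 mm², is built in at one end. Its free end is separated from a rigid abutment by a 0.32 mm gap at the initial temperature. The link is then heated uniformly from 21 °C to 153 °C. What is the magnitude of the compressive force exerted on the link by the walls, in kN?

P ≈ 745 kN

Unrestrained expansion: δ_free = αΔT L = 16.3×10⁻⁶ × 132 × 425 = 0.9144 mm.
After closing the 0.32 mm clearance, 0.9144 − 0.32 = 0.5944 mm of expansion remains to be suppressed by the wall.
So σ = E(δ_free − g)/L = 192×10³ × 0.5944/425 = 268.5 MPa.
P = σA = 268.5 × 2775 = 745.2 kN.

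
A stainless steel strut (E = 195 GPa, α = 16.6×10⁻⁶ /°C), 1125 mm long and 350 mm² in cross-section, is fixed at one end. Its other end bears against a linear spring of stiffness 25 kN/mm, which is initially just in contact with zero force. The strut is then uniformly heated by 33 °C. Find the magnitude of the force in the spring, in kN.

The unrestrained thermal change is αΔT L = 16.6×10⁻⁶ × 33 × 1125 = 0.6163 mm.
With a force P in the spring, the elastic change of the strut is PL/(AE) and that of the spring is P/k; compatibility requires their sum to equal δ_free.
So P = δ_free / [L/(AE) + 1/k] = 0.6163 / [ 1125/(350×195×10³) + 1/(25×10³) ].
P = 0.6163 / 5.648×10⁻⁵ = 10910 N.

P ≈ 10.9 kN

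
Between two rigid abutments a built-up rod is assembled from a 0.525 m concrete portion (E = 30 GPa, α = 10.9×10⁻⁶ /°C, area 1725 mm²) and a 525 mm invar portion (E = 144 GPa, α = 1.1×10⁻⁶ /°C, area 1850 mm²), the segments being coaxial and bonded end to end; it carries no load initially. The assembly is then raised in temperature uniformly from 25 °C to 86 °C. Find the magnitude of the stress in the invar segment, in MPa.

With the walls removed the bar would change length by δ_free = Σ αᵢΔT Lᵢ = 10.9×10⁻⁶×61×525 + 1.1×10⁻⁶×61×525 = 0.3843 mm.
The rigid supports impose zero overall length change; the single axial force P common to all segments must satisfy P Σ Lᵢ/(AᵢEᵢ) = δ_free.
Σ Lᵢ/(AᵢEᵢ) = 525/(1725×30×10³) + 525/(1850×144×10³) = 1.212×10⁻⁵ mm/N.
So P = 0.3843 / 1.212×10⁻⁵ = 31.72 kN, compressive.
σ_{invar} = P / A = 31720 / 1850 = 17.15 MPa.

σ ≈ 17.1 MPa (compressive)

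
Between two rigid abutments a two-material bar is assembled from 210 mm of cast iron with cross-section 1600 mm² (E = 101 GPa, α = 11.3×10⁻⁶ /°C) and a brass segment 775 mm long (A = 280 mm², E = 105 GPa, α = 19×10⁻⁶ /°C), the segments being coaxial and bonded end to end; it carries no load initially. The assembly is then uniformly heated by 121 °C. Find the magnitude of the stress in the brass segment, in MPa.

σ ≈ 267 MPa (compressive)

Free thermal expansion of the whole bar: Σ αᵢΔT Lᵢ = 11.3×10⁻⁶×121×210 + 19×10⁻⁶×121×775 = 2.069 mm.
Since the ends are fixed, an axial force P builds up, equal in every segment, with P · Σ Lᵢ/(AᵢEᵢ) = δ_free.
The series flexibility is Σ Lᵢ/(AᵢEᵢ) = 210/(1600×101×10³) + 775/(280×105×10³) = 2.766×10⁻⁵ mm/N.
Hence P = δ_free / Σ(L/AE) = 2.069/2.766×10⁻⁵ = 74.8 kN (compressive).
σ_{brass} = P / A = 74800 / 280 = 267.1 MPa.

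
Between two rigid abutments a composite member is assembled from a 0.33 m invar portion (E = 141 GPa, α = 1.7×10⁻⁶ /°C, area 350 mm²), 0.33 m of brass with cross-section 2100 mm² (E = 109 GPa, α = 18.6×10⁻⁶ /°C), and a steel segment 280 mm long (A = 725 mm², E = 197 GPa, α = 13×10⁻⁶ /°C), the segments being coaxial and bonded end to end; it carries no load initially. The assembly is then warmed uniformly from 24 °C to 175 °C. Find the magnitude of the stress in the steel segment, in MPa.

σ ≈ 213 MPa (compressive)

Free thermal expansion of the whole bar: Σ αᵢΔT Lᵢ = 1.7×10⁻⁶×151×330 + 18.6×10⁻⁶×151×330 + 13×10⁻⁶×151×280 = 1.561 mm.
The walls prevent any net length change, so an axial force P (same in every segment) develops. Compatibility: P · Σ Lᵢ/(AᵢEᵢ) = δ_free.
Σ Lᵢ/(AᵢEᵢ) = 330/(350×141×10³) + 330/(2100×109×10³) + 280/(725×197×10³) = 1.009×10⁻⁵ mm/N.
P = 1.561 / 1.009×10⁻⁵ = 154700 N = 154.7 kN, compressive.
σ_{steel} = P / A = 154700 / 725 = 213.4 MPa.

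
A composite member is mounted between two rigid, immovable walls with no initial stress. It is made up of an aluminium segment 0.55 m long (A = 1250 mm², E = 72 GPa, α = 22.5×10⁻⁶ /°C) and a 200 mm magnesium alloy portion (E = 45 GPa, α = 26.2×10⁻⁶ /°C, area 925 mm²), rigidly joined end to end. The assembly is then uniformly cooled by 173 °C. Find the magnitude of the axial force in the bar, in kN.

Free thermal contraction of the whole bar: Σ αᵢΔT Lᵢ = 22.5×10⁻⁶×173×550 + 26.2×10⁻⁶×173×200 = 3.047 mm.
Since the ends are fixed, an axial force P builds up, equal in every segment, with P · Σ Lᵢ/(AᵢEᵢ) = δ_free.
Σ Lᵢ/(AᵢEᵢ) = 550/(1250×72×10³) + 200/(925×45×10³) = 1.092×10⁻⁵ mm/N.
P = 3.047 / 1.092×10⁻⁵ = 279200 N = 279.2 kN, tensile.

P ≈ 279 kN (tensile)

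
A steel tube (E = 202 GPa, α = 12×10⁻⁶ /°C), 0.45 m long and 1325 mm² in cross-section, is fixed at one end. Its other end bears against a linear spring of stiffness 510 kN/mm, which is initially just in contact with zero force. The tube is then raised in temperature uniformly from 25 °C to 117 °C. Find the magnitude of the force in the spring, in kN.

The unrestrained thermal change is αΔT L = 12×10⁻⁶ × 92 × 450 = 0.4968 mm.
Let P be the compressive force at the spring. The tube shortens elastically by PL/(AE) and the spring compresses by P/k; together these equal δ_free.
P [ L/(AE) + 1/k ] = δ_free → P [ 450/(1325×202×10³) + 1/(510×10³) ] = 0.4968.
P = 0.4968 / 3.642×10⁻⁶ = 136400 N.

P ≈ 136 kN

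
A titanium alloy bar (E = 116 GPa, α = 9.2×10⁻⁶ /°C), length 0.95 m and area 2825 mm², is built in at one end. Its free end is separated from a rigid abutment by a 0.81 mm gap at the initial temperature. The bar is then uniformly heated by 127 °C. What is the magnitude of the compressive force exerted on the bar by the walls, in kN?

Free thermal elongation = αΔT L = 9.2×10⁻⁶ × 127 × 950 = 1.11 mm.
This exceeds the 0.81 mm gap, so the wall pushes back. The portion of expansion that must be recovered elastically is δ_free − gap = 1.11 − 0.81 = 0.3 mm.
Compatibility: PL/(AE) = 0.3 mm, so σ = P/A = E × (0.3/950) = 36.63 MPa.
P = σA = 36.63 × 2825 = 103.5 kN.

P ≈ 103 kN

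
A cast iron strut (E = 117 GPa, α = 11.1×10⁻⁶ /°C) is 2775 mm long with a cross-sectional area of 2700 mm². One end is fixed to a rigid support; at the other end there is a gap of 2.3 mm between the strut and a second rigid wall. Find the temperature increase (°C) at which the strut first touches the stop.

The gap closes when αΔT L = 2.3 mm, since the strut is still unstressed at that instant.
ΔT = 2.3 / (11.1×10⁻⁶ × 2775) = 74.67 °C.

ΔT ≈ 74.7 °C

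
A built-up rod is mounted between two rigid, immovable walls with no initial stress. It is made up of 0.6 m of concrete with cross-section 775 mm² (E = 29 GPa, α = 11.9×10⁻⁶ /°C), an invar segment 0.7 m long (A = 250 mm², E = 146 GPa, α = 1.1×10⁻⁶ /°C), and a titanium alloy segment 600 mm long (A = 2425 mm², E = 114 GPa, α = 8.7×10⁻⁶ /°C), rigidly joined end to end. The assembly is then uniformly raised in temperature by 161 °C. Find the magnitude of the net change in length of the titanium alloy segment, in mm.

With the walls removed the bar would change length by δ_free = Σ αᵢΔT Lᵢ = 11.9×10⁻⁶×161×600 + 1.1×10⁻⁶×161×700 + 8.7×10⁻⁶×161×600 = 2.114 mm.
The rigid supports impose zero overall length change; the single axial force P common to all segments must satisfy P Σ Lᵢ/(AᵢEᵢ) = δ_free.
Σ Lᵢ/(AᵢEᵢ) = 600/(775×29×10³) + 700/(250×146×10³) + 600/(2425×114×10³) = 4.804×10⁻⁵ mm/N.
So P = 2.114 / 4.804×10⁻⁵ = 44 kN, compressive.
For the titanium alloy segment, free thermal change = 8.7×10⁻⁶×161×600 = 0.8404 mm and elastic change from P = 44000×600/(2425×114×10³) = 0.09549 mm; these oppose, so the net change is 0.745 mm (segment lengthens).

|ΔL| ≈ 0.745 mm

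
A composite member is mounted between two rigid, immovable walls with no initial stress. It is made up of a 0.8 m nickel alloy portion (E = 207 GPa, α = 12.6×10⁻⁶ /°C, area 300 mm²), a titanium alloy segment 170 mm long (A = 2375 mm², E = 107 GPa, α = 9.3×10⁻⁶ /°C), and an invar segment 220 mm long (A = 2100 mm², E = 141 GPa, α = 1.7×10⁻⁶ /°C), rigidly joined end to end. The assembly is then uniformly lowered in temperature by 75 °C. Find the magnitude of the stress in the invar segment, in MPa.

σ ≈ 30.1 MPa (tensile)

Free thermal contraction of the whole bar: Σ αᵢΔT Lᵢ = 12.6×10⁻⁶×75×800 + 9.3×10⁻⁶×75×170 + 1.7×10⁻⁶×75×220 = 0.9026 mm.
The rigid supports impose zero overall length change; the single axial force P common to all segments must satisfy P Σ Lᵢ/(AᵢEᵢ) = δ_free.
Σ Lᵢ/(AᵢEᵢ) = 800/(300×207×10³) + 170/(2375×107×10³) + 220/(2100×141×10³) = 1.429×10⁻⁵ mm/N.
P = 0.9026 / 1.429×10⁻⁵ = 63150 N = 63.15 kN, tensile.
σ_{invar} = P / A = 63150 / 2100 = 30.07 MPa.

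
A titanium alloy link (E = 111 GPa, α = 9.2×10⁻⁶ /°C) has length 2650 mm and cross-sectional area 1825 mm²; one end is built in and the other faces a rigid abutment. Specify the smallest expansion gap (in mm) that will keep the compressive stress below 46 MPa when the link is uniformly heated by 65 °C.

g ≈ 0.487 mm

Free expansion if unrestrained: δ_free = αΔT L = 9.2×10⁻⁶ × 65 × 2650 = 1.585 mm.
A stress of 46 MPa corresponds to the wall pushing the link back by σL/E = 46×2650/(111×10³) = 1.098 mm.
The gap must absorb the remainder: g_min = 1.585 − 1.098 = 0.4865 mm.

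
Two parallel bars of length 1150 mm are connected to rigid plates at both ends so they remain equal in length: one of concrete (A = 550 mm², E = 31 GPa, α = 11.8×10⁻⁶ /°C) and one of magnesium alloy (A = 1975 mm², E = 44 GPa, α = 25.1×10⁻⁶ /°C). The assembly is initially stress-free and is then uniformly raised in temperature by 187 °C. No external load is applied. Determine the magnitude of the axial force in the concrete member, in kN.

P ≈ 35.4 kN (tensile in the concrete)

Both members must finish at the same length. With the larger α, the magnesium alloy tends to over-expand; the plates restrain it, putting the magnesium alloy in compression and the concrete in tension. With no external load the two internal forces are equal and opposite, magnitude P.
Compatibility of the two members (thermal + elastic change equal): (α₁ − α₂)ΔT = P·[1/(A₁E₁) + 1/(A₂E₂)].
|α₁ − α₂|·ΔT = 13.3×10⁻⁶ × 187 = 0.002487.
1/(A₁E₁) + 1/(A₂E₂) = 1/(550×31×10³) + 1/(1975×44×10³) = 7.016×10⁻⁸ N⁻¹.
P = 0.002487 / 7.016×10⁻⁸ = 35450 N = 35.45 kN.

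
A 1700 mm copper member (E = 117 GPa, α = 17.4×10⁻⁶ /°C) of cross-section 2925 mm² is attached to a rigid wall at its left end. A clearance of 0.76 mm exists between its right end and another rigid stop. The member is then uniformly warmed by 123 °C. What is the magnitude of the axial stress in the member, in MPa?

If the wall were absent the member would grow by αΔT L = 17.4×10⁻⁶ × 123 × 1700 = 3.638 mm.
After closing the 0.76 mm clearance, 3.638 − 0.76 = 2.878 mm of expansion remains to be suppressed by the wall.
So σ = E(δ_free − g)/L = 117×10³ × 2.878/1700 = 198.1 MPa.

σ ≈ 198 MPa (compressive)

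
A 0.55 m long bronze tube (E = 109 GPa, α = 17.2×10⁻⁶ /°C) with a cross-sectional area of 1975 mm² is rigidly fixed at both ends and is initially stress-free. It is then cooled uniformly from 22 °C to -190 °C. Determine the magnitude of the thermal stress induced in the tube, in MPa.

Because both ends are immovable the net strain is zero, and the suppressed thermal strain is αΔT = 17.2×10⁻⁶ × 212 = 3646.4×10⁻⁶.
σ = EαΔT = 109×10³ × 17.2×10⁻⁶ × 212 = 397.5 MPa (tensile; the tube is trying to contract).

σ ≈ 397 MPa (tensile)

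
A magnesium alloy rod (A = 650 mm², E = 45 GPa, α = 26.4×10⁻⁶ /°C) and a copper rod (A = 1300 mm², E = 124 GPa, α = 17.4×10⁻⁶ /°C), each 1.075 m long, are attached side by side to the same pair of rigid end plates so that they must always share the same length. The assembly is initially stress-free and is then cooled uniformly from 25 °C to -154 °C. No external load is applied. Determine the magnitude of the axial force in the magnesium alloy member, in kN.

P ≈ 39.9 kN (tensile in the magnesium alloy)

The magnesium alloy has the larger α, so on cooling it would change length more than the copper if both were free. The rigid plates force a common final length, so the magnesium alloy is put into tension and the copper into compression, with equal and opposite forces P (no external load).
Compatibility of the two members (thermal + elastic change equal): (α₁ − α₂)ΔT = P·[1/(A₁E₁) + 1/(A₂E₂)].
|α₁ − α₂|·ΔT = 9×10⁻⁶ × 179 = 0.001611.
1/(A₁E₁) + 1/(A₂E₂) = 1/(650×45×10³) + 1/(1300×124×10³) = 4.039×10⁻⁸ N⁻¹.
So P = 0.001611 / 4.039×10⁻⁸ = 39.88 kN.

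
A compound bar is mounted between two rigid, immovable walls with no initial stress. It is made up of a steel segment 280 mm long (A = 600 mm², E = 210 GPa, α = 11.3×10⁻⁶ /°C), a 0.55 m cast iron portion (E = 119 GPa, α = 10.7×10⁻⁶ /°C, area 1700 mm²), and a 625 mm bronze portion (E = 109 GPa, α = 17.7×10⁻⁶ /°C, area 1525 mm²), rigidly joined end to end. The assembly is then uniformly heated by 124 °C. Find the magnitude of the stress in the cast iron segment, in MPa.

Free thermal expansion of the whole bar: Σ αᵢΔT Lᵢ = 11.3×10⁻⁶×124×280 + 10.7×10⁻⁶×124×550 + 17.7×10⁻⁶×124×625 = 2.494 mm.
The rigid supports impose zero overall length change; the single axial force P common to all segments must satisfy P Σ Lᵢ/(AᵢEᵢ) = δ_free.
The series flexibility is Σ Lᵢ/(AᵢEᵢ) = 280/(600×210×10³) + 550/(1700×119×10³) + 625/(1525×109×10³) = 8.701×10⁻⁶ mm/N.
So P = 2.494 / 8.701×10⁻⁶ = 286.6 kN, compressive.
σ_{cast iron} = P / A = 286600 / 1700 = 168.6 MPa.

σ ≈ 169 MPa (compressive)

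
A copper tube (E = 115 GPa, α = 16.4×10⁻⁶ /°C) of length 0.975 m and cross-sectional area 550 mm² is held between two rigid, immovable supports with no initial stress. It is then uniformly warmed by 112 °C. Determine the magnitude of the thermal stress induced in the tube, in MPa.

σ ≈ 211 MPa (compressive)

Because both ends are immovable the net strain is zero, and the suppressed thermal strain is αΔT = 16.4×10⁻⁶ × 112 = 1836.8×10⁻⁶.
The stress required to suppress this strain is σ = Eε = 115×10³ × 1836.8×10⁻⁶ = 211.2 MPa, compressive since the tube is trying to expand.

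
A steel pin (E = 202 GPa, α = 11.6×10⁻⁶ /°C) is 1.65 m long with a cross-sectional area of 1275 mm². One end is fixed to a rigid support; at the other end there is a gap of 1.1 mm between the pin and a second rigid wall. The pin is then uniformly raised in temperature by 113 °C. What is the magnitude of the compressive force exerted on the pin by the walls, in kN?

Free thermal elongation = αΔT L = 11.6×10⁻⁶ × 113 × 1650 = 2.163 mm.
The gap closes (δ_free > 1.1 mm) and the wall then resists a further 2.163 − 1.1 = 1.063 mm of expansion.
That suppressed elongation corresponds to σ = E·Δ/L = 202×10³ × 1.063/1650 = 130.1 MPa.
P = σA = 130.1 × 1275 = 165.9 kN.

P ≈ 166 kN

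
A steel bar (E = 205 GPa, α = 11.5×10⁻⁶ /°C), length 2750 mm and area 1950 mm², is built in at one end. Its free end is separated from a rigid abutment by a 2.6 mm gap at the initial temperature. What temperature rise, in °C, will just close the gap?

The gap closes when αΔT L = 2.6 mm, since the bar is still unstressed at that instant.
ΔT = 2.6 / (11.5×10⁻⁶ × 2750) = 82.21 °C.

ΔT ≈ 82.2 °C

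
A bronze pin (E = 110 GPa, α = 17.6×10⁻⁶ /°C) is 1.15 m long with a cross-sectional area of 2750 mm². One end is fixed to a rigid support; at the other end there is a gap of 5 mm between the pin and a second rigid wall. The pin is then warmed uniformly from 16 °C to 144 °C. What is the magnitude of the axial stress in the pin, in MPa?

Free thermal elongation = αΔT L = 17.6×10⁻⁶ × 128 × 1150 = 2.591 mm.
This is smaller than the 5 mm clearance, so the pin expands freely without reaching the stop — the stress is zero.

σ ≈ 0 MPa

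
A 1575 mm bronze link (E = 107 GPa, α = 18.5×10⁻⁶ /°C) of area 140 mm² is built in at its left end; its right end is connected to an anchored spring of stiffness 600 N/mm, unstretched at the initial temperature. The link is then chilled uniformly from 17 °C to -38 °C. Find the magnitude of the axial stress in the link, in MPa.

The unrestrained thermal change is αΔT L = 18.5×10⁻⁶ × 55 × 1575 = 1.603 mm.
Let P be the tensile force in the spring. The link extends elastically by PL/(AE) and the spring stretches by P/k; together these equal δ_free.
So P = δ_free / [L/(AE) + 1/k] = 1.603 / [ 1575/(140×107×10³) + 1/(600) ].
P = 1.603 / 0.001772 = 904.5 N.
σ = P/A = 904.5/140 = 6.461 MPa.

σ ≈ 6.46 MPa (tensile)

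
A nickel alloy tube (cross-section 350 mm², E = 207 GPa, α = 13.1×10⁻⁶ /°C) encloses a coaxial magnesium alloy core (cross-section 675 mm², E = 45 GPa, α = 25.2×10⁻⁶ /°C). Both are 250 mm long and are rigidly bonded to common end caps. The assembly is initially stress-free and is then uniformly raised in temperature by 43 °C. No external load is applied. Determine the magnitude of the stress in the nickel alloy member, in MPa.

σ ≈ 31.8 MPa (tensile)

Both members must finish at the same length. With the larger α, the magnesium alloy tends to over-expand; the plates restrain it, putting the magnesium alloy in compression and the nickel alloy in tension. With no external load the two internal forces are equal and opposite, magnitude P.
Equating the net (thermal + elastic) strains gives |α₁ − α₂|·ΔT = P·[1/(A₁E₁) + 1/(A₂E₂)].
|α₁ − α₂|·ΔT = 12.1×10⁻⁶ × 43 = 0.0005203.
1/(A₁E₁) + 1/(A₂E₂) = 1/(350×207×10³) + 1/(675×45×10³) = 4.672×10⁻⁸ N⁻¹.
P = 0.0005203 / 4.672×10⁻⁸ = 11140 N = 11.14 kN.
σ_{nickel alloy} = P/A₁ = 11140/350 = 31.82 MPa, tensile.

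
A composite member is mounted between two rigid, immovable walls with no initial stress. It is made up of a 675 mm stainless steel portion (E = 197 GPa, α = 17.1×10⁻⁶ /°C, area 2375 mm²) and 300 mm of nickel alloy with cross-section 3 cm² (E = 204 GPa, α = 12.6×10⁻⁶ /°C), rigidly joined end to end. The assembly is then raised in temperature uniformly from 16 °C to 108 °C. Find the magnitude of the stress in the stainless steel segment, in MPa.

With the walls removed the bar would change length by δ_free = Σ αᵢΔT Lᵢ = 17.1×10⁻⁶×92×675 + 12.6×10⁻⁶×92×300 = 1.41 mm.
The walls prevent any net length change, so an axial force P (same in every segment) develops. Compatibility: P · Σ Lᵢ/(AᵢEᵢ) = δ_free.
The series flexibility is Σ Lᵢ/(AᵢEᵢ) = 675/(2375×197×10³) + 300/(300×204×10³) = 6.345×10⁻⁶ mm/N.
Hence P = δ_free / Σ(L/AE) = 1.41/6.345×10⁻⁶ = 222.2 kN (compressive).
σ_{stainless steel} = P / A = 222200 / 2375 = 93.55 MPa.

σ ≈ 93.6 MPa (compressive)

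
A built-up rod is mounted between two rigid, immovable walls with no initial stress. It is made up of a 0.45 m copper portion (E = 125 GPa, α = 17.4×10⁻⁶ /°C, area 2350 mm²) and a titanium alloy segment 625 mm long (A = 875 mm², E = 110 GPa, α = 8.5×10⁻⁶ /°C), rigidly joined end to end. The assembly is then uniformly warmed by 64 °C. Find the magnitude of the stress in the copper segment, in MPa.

If the supports were absent, the total length change would be Σ αᵢΔT Lᵢ = 17.4×10⁻⁶×64×450 + 8.5×10⁻⁶×64×625 = 0.8411 mm.
Since the ends are fixed, an axial force P builds up, equal in every segment, with P · Σ Lᵢ/(AᵢEᵢ) = δ_free.
The series flexibility is Σ Lᵢ/(AᵢEᵢ) = 450/(2350×125×10³) + 625/(875×110×10³) = 8.025×10⁻⁶ mm/N.
Hence P = δ_free / Σ(L/AE) = 0.8411/8.025×10⁻⁶ = 104.8 kN (compressive).
σ_{copper} = P / A = 104800 / 2350 = 44.6 MPa.

σ ≈ 44.6 MPa (compressive)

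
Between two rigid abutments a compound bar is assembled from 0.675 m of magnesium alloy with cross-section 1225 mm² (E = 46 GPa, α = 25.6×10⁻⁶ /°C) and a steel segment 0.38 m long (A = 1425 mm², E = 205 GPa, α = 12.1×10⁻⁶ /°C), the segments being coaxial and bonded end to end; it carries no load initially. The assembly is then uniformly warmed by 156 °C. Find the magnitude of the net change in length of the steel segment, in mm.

Free thermal expansion of the whole bar: Σ αᵢΔT Lᵢ = 25.6×10⁻⁶×156×675 + 12.1×10⁻⁶×156×380 = 3.413 mm.
The rigid supports impose zero overall length change; the single axial force P common to all segments must satisfy P Σ Lᵢ/(AᵢEᵢ) = δ_free.
The series flexibility is Σ Lᵢ/(AᵢEᵢ) = 675/(1225×46×10³) + 380/(1425×205×10³) = 1.328×10⁻⁵ mm/N.
P = 3.413 / 1.328×10⁻⁵ = 257000 N = 257 kN, compressive.
For the steel segment, free thermal change = 12.1×10⁻⁶×156×380 = 0.7173 mm and elastic change from P = 257000×380/(1425×205×10³) = 0.3343 mm; these oppose, so the net change is 0.383 mm (segment lengthens).

|ΔL| ≈ 0.383 mm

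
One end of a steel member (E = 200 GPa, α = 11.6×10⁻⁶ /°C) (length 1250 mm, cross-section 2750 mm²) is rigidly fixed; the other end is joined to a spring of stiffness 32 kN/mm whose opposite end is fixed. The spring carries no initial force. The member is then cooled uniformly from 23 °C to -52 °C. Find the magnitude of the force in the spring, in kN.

If the spring were absent the member would shorten by αΔT L = 11.6×10⁻⁶ × 75 × 1250 = 1.087 mm.
With a force P in the spring, the elastic change of the member is PL/(AE) and that of the spring is P/k; compatibility requires their sum to equal δ_free.
So P = δ_free / [L/(AE) + 1/k] = 1.087 / [ 1250/(2750×200×10³) + 1/(32×10³) ].
P = 1.087 / 3.352×10⁻⁵ = 32440 N.

P ≈ 32.4 kN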